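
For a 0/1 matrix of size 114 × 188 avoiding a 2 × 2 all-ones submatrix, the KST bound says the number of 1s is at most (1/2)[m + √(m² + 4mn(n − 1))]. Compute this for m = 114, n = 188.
z(114, 188; 2, 2) ≤ (1/2)[114 + √(114² + 4·114·188·187)] = (1/2)[114 + √16044132] = 2059.7564

Kővári–Sós–Turán: let r_1, ..., r_114 be the row sums and z = Σ r_i the total number of 1s. Each pair of columns can share at most one row with both entries 1 (else a 2×2 all-ones block appears), so Σ_i C(r_i, 2) ≤ C(188, 2) = 17578. By convexity Σ_i C(r_i, 2) ≥ 114·C(z/114, 2) = z(z − 114)/(2·114), giving z² − 114z − 114·188·187 ≤ 0 and hence z ≤ (1/2)[114 + √(12996 + 4·4007784)] = (1/2)[114 + √16044132] ≈ (1/2)(114 + 4005.5127) = 2059.7564.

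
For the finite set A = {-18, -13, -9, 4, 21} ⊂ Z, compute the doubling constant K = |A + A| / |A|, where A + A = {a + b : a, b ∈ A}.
K = |A + A| / |A| = 14/5

Enumerate A + A = {a + b : a, b ∈ A}. With |A| = 5, there are |A|^2 = 25 ordered sum pairs; collecting distinct values, A + A = {-36, -31, -27, -26, -22, -18, -14, -9, -5, 3, 8, 12, 25, 42}, so |A + A| = 14. Thus K = 14/5. For comparison, the minimum possible |A + A| over all 5-element sets is 2·5 − 1 = 9 (so min K = 9/5), attained only by arithmetic progressions.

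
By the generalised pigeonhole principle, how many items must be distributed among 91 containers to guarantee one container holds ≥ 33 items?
n = (33 − 1)·91 + 1 = 2913

By the generalised pigeonhole principle, to guarantee some box contains ≥ r objects we need more than (r − 1) · k objects total. Threshold: n = (r − 1) · k + 1. With r = 33 and k = 91: n = 32 · 91 + 1 = 2912 + 1 = 2913. For n = 2912 = 32 · 91, we can put exactly 32 objects in every box, avoiding 33 in any single one — so 2913 is tight.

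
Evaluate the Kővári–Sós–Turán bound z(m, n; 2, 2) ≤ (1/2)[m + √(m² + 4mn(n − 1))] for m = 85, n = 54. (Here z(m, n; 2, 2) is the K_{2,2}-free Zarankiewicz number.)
z(85, 54; 2, 2) ≤ (1/2)[85 + √(85² + 4·85·54·53)] = (1/2)[85 + √980305] = 537.5518

Kővári–Sós–Turán: let r_1, ..., r_85 be the row sums and z = Σ r_i the total number of 1s. Each pair of columns can share at most one row with both entries 1 (else a 2×2 all-ones block appears), so Σ_i C(r_i, 2) ≤ C(54, 2) = 1431. By convexity Σ_i C(r_i, 2) ≥ 85·C(z/85, 2) = z(z − 85)/(2·85), giving z² − 85z − 85·54·53 ≤ 0 and hence z ≤ (1/2)[85 + √(7225 + 4·243270)] = (1/2)[85 + √980305] ≈ (1/2)(85 + 990.1035) = 537.5518.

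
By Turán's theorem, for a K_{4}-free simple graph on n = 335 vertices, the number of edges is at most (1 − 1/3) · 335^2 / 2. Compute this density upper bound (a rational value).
Turán density bound = (2/3) · 335^2/2 = 112225/3 ≈ 37408.3333

Turán's theorem: ex(n, K_{r+1}) is achieved by the complete r-partite Turán graph T(n, r) with parts as balanced as possible, and is at most (1 − 1/r) · n^2/2. For r = 3, n = 335: the density bound is (2/3) · 112225/2 = 112225/3 ≈ 37408.3333. The integer-valued extremum is e(T(335, 3)) = 37408, which is strictly less than the density bound 112225/3 since 3 ∤ 335 (the parts of T(335, 3) cannot all be equal).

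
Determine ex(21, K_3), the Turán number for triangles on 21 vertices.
ex(21, K_3) = ⌊21^2/4⌋ = 110

Mantel (1907): a triangle-free graph on n vertices has at most ⌊n^2/4⌋ edges, with equality for the complete bipartite graph K_{⌊n/2⌋, ⌈n/2⌉}. For n = 21: ⌊21^2/4⌋ = ⌊441/4⌋ = 110. The extremal graph is K_{10, 11}, which has 10·11 = 110 edges.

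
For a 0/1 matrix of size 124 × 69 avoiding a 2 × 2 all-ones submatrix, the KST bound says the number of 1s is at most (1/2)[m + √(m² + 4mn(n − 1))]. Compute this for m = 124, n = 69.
z(124, 69; 2, 2) ≤ (1/2)[124 + √(124² + 4·124·69·68)] = (1/2)[124 + √2342608] = 827.279

Kővári–Sós–Turán: let r_1, ..., r_124 be the row sums and z = Σ r_i the total number of 1s. Each pair of columns can share at most one row with both entries 1 (else a 2×2 all-ones block appears), so Σ_i C(r_i, 2) ≤ C(69, 2) = 2346. By convexity Σ_i C(r_i, 2) ≥ 124·C(z/124, 2) = z(z − 124)/(2·124), giving z² − 124z − 124·69·68 ≤ 0 and hence z ≤ (1/2)[124 + √(15376 + 4·581808)] = (1/2)[124 + √2342608] ≈ (1/2)(124 + 1530.5581) = 827.279.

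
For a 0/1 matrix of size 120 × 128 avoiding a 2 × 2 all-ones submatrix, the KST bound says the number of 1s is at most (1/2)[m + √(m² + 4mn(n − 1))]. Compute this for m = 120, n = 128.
z(120, 128; 2, 2) ≤ (1/2)[120 + √(120² + 4·120·128·127)] = (1/2)[120 + √7817280] = 1457.97

Kővári–Sós–Turán: let r_1, ..., r_120 be the row sums and z = Σ r_i the total number of 1s. Each pair of columns can share at most one row with both entries 1 (else a 2×2 all-ones block appears), so Σ_i C(r_i, 2) ≤ C(128, 2) = 8128. By convexity Σ_i C(r_i, 2) ≥ 120·C(z/120, 2) = z(z − 120)/(2·120), giving z² − 120z − 120·128·127 ≤ 0 and hence z ≤ (1/2)[120 + √(14400 + 4·1950720)] = (1/2)[120 + √7817280] ≈ (1/2)(120 + 2795.9399) = 1457.97.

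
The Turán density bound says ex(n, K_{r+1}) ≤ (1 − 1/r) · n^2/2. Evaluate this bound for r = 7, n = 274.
Turán density bound = (6/7) · 274^2/2 = 225228/7 ≈ 32175.4286

Turán's theorem: ex(n, K_{r+1}) is achieved by the complete r-partite Turán graph T(n, r) with parts as balanced as possible, and is at most (1 − 1/r) · n^2/2. For r = 7, n = 274: the density bound is (6/7) · 75076/2 = 225228/7 ≈ 32175.4286. The integer-valued extremum is e(T(274, 7)) = 32175, which is strictly less than the density bound 225228/7 since 7 ∤ 274 (the parts of T(274, 7) cannot all be equal).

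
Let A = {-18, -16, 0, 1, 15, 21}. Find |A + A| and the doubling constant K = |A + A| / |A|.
K = |A + A| / |A| = 21/6 = 7/2

Enumerate A + A = {a + b : a, b ∈ A}. With |A| = 6, there are |A|^2 = 36 ordered sum pairs; collecting distinct values, A + A = {-36, -34, -32, -18, -17, -16, -15, -3, -1, 0, 1, 2, 3, 5, 15, 16, 21, 22, 30, 36, 42}, so |A + A| = 21. Thus K = 21/6 = 7/2. For comparison, the minimum possible |A + A| over all 6-element sets is 2·6 − 1 = 11 (so min K = 11/6), attained only by arithmetic progressions.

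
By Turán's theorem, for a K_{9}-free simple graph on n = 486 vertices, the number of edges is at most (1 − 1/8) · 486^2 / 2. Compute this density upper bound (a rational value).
Turán density bound = (7/8) · 486^2/2 = 413343/4 ≈ 103335.75

Turán's theorem: ex(n, K_{r+1}) is achieved by the complete r-partite Turán graph T(n, r) with parts as balanced as possible, and is at most (1 − 1/r) · n^2/2. For r = 8, n = 486: the density bound is (7/8) · 236196/2 = 413343/4 ≈ 103335.75. The integer-valued extremum is e(T(486, 8)) = 103335, which is strictly less than the density bound 413343/4 since 8 ∤ 486 (the parts of T(486, 8) cannot all be equal).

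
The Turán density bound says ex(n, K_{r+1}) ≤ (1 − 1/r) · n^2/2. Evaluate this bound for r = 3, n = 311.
Turán density bound = (2/3) · 311^2/2 = 96721/3 ≈ 32240.3333

Turán's theorem: ex(n, K_{r+1}) is achieved by the complete r-partite Turán graph T(n, r) with parts as balanced as possible, and is at most (1 − 1/r) · n^2/2. For r = 3, n = 311: the density bound is (2/3) · 96721/2 = 96721/3 ≈ 32240.3333. The integer-valued extremum is e(T(311, 3)) = 32240, which is strictly less than the density bound 96721/3 since 3 ∤ 311 (the parts of T(311, 3) cannot all be equal).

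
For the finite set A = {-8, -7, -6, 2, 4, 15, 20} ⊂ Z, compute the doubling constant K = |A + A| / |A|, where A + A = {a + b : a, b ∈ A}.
K = |A + A| / |A| = 25/7

Enumerate A + A = {a + b : a, b ∈ A}. With |A| = 7, there are |A|^2 = 49 ordered sum pairs; collecting distinct values, A + A = {-16, -15, -14, -13, -12, -6, -5, -4, -3, -2, 4, 6, 7, 8, 9, 12, 13, 14, 17, 19, 22, 24, 30, 35, 40}, so |A + A| = 25. Thus K = 25/7. For comparison, the minimum possible |A + A| over all 7-element sets is 2·7 − 1 = 13 (so min K = 13/7), attained only by arithmetic progressions.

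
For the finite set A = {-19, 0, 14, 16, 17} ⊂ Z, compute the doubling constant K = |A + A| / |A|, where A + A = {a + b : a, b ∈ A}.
K = |A + A| / |A| = 15/5 = 3

Enumerate A + A = {a + b : a, b ∈ A}. With |A| = 5, there are |A|^2 = 25 ordered sum pairs; collecting distinct values, A + A = {-38, -19, -5, -3, -2, 0, 14, 16, 17, 28, 30, 31, 32, 33, 34}, so |A + A| = 15. Thus K = 15/5 = 3. For comparison, the minimum possible |A + A| over all 5-element sets is 2·5 − 1 = 9 (so min K = 9/5), attained only by arithmetic progressions.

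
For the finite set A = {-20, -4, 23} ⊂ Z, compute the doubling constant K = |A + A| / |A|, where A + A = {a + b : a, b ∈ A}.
K = |A + A| / |A| = 6/3 = 2

Enumerate A + A = {a + b : a, b ∈ A}. With |A| = 3, there are |A|^2 = 9 ordered sum pairs; collecting distinct values, A + A = {-40, -24, -8, 3, 19, 46}, so |A + A| = 6. Thus K = 6/3 = 2. For comparison, the minimum possible |A + A| over all 3-element sets is 2·3 − 1 = 5 (so min K = 5/3), attained only by arithmetic progressions.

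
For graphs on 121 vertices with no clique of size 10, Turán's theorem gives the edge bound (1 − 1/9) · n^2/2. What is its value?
Turán density bound = (8/9) · 121^2/2 = 58564/9 ≈ 6507.1111

Turán's theorem: ex(n, K_{r+1}) is achieved by the complete r-partite Turán graph T(n, r) with parts as balanced as possible, and is at most (1 − 1/r) · n^2/2. For r = 9, n = 121: the density bound is (8/9) · 14641/2 = 58564/9 ≈ 6507.1111. The integer-valued extremum is e(T(121, 9)) = 6506, which is strictly less than the density bound 58564/9 since 9 ∤ 121 (the parts of T(121, 9) cannot all be equal).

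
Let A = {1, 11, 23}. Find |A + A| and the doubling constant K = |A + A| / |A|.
K = |A + A| / |A| = 6/3 = 2

Enumerate A + A = {a + b : a, b ∈ A}. With |A| = 3, there are |A|^2 = 9 ordered sum pairs; collecting distinct values, A + A = {2, 12, 22, 24, 34, 46}, so |A + A| = 6. Thus K = 6/3 = 2. For comparison, the minimum possible |A + A| over all 3-element sets is 2·3 − 1 = 5 (so min K = 5/3), attained only by arithmetic progressions.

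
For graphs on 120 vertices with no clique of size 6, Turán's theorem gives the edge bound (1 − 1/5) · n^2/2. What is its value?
Turán density bound = (4/5) · 120^2/2 = 5760

Turán's theorem: ex(n, K_{r+1}) is achieved by the complete r-partite Turán graph T(n, r) with parts as balanced as possible, and is at most (1 − 1/r) · n^2/2. For r = 5, n = 120: the density bound is (4/5) · 14400/2 = 5760. Since 5 ∣ 120, the Turán graph T(120, 5) has parts of equal size 24, and its edge count e(T(120, 5)) = 5760 attains the density bound exactly.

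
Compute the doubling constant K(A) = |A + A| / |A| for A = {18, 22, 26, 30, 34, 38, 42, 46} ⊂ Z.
K = |A + A| / |A| = 15/8

Enumerate A + A = {a + b : a, b ∈ A}. With |A| = 8, there are |A|^2 = 64 ordered sum pairs; collecting distinct values, A + A = {36, 40, 44, 48, 52, 56, 60, 64, 68, 72, 76, 80, 84, 88, 92}, so |A + A| = 15. Thus K = 15/8. Here |A + A| = 2|A| − 1 = 15, the minimum possible — so K = 15/8 is minimal, which holds iff A is an arithmetic progression.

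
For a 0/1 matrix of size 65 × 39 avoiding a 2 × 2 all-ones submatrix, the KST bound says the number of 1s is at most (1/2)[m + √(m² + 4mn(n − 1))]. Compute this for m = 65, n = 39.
z(65, 39; 2, 2) ≤ (1/2)[65 + √(65² + 4·65·39·38)] = (1/2)[65 + √389545] = 344.5677

Kővári–Sós–Turán: let r_1, ..., r_65 be the row sums and z = Σ r_i the total number of 1s. Each pair of columns can share at most one row with both entries 1 (else a 2×2 all-ones block appears), so Σ_i C(r_i, 2) ≤ C(39, 2) = 741. By convexity Σ_i C(r_i, 2) ≥ 65·C(z/65, 2) = z(z − 65)/(2·65), giving z² − 65z − 65·39·38 ≤ 0 and hence z ≤ (1/2)[65 + √(4225 + 4·96330)] = (1/2)[65 + √389545] ≈ (1/2)(65 + 624.1354) = 344.5677.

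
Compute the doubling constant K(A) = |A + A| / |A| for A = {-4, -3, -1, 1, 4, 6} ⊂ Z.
K = |A + A| / |A| = 16/6 = 8/3

Enumerate A + A = {a + b : a, b ∈ A}. With |A| = 6, there are |A|^2 = 36 ordered sum pairs; collecting distinct values, A + A = {-8, -7, -6, -5, -4, -3, -2, 0, 1, 2, 3, 5, 7, 8, 10, 12}, so |A + A| = 16. Thus K = 16/6 = 8/3. For comparison, the minimum possible |A + A| over all 6-element sets is 2·6 − 1 = 11 (so min K = 11/6), attained only by arithmetic progressions.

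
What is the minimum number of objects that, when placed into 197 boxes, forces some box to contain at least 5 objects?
n = (5 − 1)·197 + 1 = 789

By the generalised pigeonhole principle, to guarantee some box contains ≥ r objects we need more than (r − 1) · k objects total. Threshold: n = (r − 1) · k + 1. With r = 5 and k = 197: n = 4 · 197 + 1 = 788 + 1 = 789. For n = 788 = 4 · 197, we can put exactly 4 objects in every box, avoiding 5 in any single one — so 789 is tight.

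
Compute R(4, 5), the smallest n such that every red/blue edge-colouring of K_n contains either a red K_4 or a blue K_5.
R(4, 5) = 25

Lower bound: an explicit 2-colouring of K_{24} (typically a Paley-type or other structured construction) avoids a red K_4 and a blue K_5, showing R(4, 5) > 24.
Upper bound: the simple Erdős–Szekeres recurrence only gives R(4, 5) ≤ 32; the tight bound R(4, 5) ≤ 25 requires a sharper case analysis (or computer search) of 2-colourings of K_{25}.
Hence R(4, 5) = 25.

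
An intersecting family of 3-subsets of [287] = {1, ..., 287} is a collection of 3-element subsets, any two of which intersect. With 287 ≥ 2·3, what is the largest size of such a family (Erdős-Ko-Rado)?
max |F| = C(286, 2) = 40755

The Erdős-Ko-Rado theorem states: for n ≥ 2k, an intersecting family of k-subsets of an n-element set has size at most C(n − 1, k − 1), with equality for 'star' families {A ⊆ [n] : |A| = k, i ∈ A} (fix an element i). For n = 287, k = 3: C(286, 2) = 40755.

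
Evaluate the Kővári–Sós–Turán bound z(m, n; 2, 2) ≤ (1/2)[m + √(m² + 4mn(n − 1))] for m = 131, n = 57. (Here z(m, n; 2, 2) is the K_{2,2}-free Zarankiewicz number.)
z(131, 57; 2, 2) ≤ (1/2)[131 + √(131² + 4·131·57·56)] = (1/2)[131 + √1689769] = 715.4556

Kővári–Sós–Turán: let r_1, ..., r_131 be the row sums and z = Σ r_i the total number of 1s. Each pair of columns can share at most one row with both entries 1 (else a 2×2 all-ones block appears), so Σ_i C(r_i, 2) ≤ C(57, 2) = 1596. By convexity Σ_i C(r_i, 2) ≥ 131·C(z/131, 2) = z(z − 131)/(2·131), giving z² − 131z − 131·57·56 ≤ 0 and hence z ≤ (1/2)[131 + √(17161 + 4·418152)] = (1/2)[131 + √1689769] ≈ (1/2)(131 + 1299.9112) = 715.4556.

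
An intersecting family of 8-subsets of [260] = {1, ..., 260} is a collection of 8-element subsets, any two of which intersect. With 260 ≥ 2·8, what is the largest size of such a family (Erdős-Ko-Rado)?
max |F| = C(259, 7) = 14294087638336

The Erdős-Ko-Rado theorem states: for n ≥ 2k, an intersecting family of k-subsets of an n-element set has size at most C(n − 1, k − 1), with equality for 'star' families {A ⊆ [n] : |A| = k, i ∈ A} (fix an element i). For n = 260, k = 8: C(259, 7) = 14294087638336.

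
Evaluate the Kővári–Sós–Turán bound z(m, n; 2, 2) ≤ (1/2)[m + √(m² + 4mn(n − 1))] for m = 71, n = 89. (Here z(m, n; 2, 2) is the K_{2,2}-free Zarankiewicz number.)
z(71, 89; 2, 2) ≤ (1/2)[71 + √(71² + 4·71·89·88)] = (1/2)[71 + √2229329] = 782.0469

Kővári–Sós–Turán: let r_1, ..., r_71 be the row sums and z = Σ r_i the total number of 1s. Each pair of columns can share at most one row with both entries 1 (else a 2×2 all-ones block appears), so Σ_i C(r_i, 2) ≤ C(89, 2) = 3916. By convexity Σ_i C(r_i, 2) ≥ 71·C(z/71, 2) = z(z − 71)/(2·71), giving z² − 71z − 71·89·88 ≤ 0 and hence z ≤ (1/2)[71 + √(5041 + 4·556072)] = (1/2)[71 + √2229329] ≈ (1/2)(71 + 1493.0938) = 782.0469.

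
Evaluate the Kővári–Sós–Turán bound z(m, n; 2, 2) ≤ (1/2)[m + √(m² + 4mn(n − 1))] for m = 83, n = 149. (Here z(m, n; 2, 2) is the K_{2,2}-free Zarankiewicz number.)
z(83, 149; 2, 2) ≤ (1/2)[83 + √(83² + 4·83·149·148)] = (1/2)[83 + √7328153] = 1395.0281

Kővári–Sós–Turán: let r_1, ..., r_83 be the row sums and z = Σ r_i the total number of 1s. Each pair of columns can share at most one row with both entries 1 (else a 2×2 all-ones block appears), so Σ_i C(r_i, 2) ≤ C(149, 2) = 11026. By convexity Σ_i C(r_i, 2) ≥ 83·C(z/83, 2) = z(z − 83)/(2·83), giving z² − 83z − 83·149·148 ≤ 0 and hence z ≤ (1/2)[83 + √(6889 + 4·1830316)] = (1/2)[83 + √7328153] ≈ (1/2)(83 + 2707.0562) = 1395.0281.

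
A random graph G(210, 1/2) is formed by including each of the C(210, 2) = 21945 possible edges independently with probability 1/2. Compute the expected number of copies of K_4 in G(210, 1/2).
E[# K_4] = C(210, 4) · (1/2)^C(4, 2) = 78738660 / 2^6 = 19684665/16 = 1230291.5625

For each 4-subset S of vertices (there are C(210, 4) = 78738660 such S), let X_S = 1 if S induces a K_4 (all C(4, 2) = 6 edges present). Then P(X_S = 1) = (1/2)^6 = 1/64. By linearity of expectation, E[# K_4] = C(210, 4) · (1/2)^6 = 78738660 / 64 = 19684665/16 = 1230291.5625.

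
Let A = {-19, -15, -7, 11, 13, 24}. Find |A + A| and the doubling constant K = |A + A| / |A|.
K = |A + A| / |A| = 21/6 = 7/2

Enumerate A + A = {a + b : a, b ∈ A}. With |A| = 6, there are |A|^2 = 36 ordered sum pairs; collecting distinct values, A + A = {-38, -34, -30, -26, -22, -14, -8, -6, -4, -2, 4, 5, 6, 9, 17, 22, 24, 26, 35, 37, 48}, so |A + A| = 21. Thus K = 21/6 = 7/2. For comparison, the minimum possible |A + A| over all 6-element sets is 2·6 − 1 = 11 (so min K = 11/6), attained only by arithmetic progressions.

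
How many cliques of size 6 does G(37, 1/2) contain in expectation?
E[# K_6] = C(37, 6) · (1/2)^C(6, 2) = 2324784 / 2^15 = 145299/2048 ≈ 70.946777

For each 6-subset S of vertices (there are C(37, 6) = 2324784 such S), let X_S = 1 if S induces a K_6 (all C(6, 2) = 15 edges present). Then P(X_S = 1) = (1/2)^15 = 1/32768. By linearity of expectation, E[# K_6] = C(37, 6) · (1/2)^15 = 2324784 / 32768 = 145299/2048 ≈ 70.946777.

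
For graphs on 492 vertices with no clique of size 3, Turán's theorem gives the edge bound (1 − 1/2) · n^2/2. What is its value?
Turán density bound = (1/2) · 492^2/2 = 60516

Turán's theorem: ex(n, K_{r+1}) is achieved by the complete r-partite Turán graph T(n, r) with parts as balanced as possible, and is at most (1 − 1/r) · n^2/2. For r = 2, n = 492: the density bound is (1/2) · 242064/2 = 60516. Since 2 ∣ 492, the Turán graph T(492, 2) has parts of equal size 246, and its edge count e(T(492, 2)) = 60516 attains the density bound exactly.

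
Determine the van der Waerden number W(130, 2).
W(130, 2) = 130 + 1 = 131

A 2-term AP is any pair of integers, so a monochromatic 2-AP exists iff some colour is used at least twice. With 130 colours, the colouring i ↦ i on {1, ..., 130} uses each colour once, avoiding any monochromatic pair, so W(130, 2) > 130. For {1, ..., 131}, pigeonhole forces two integers of the same colour, which form a monochromatic 2-AP. Hence W(130, 2) = 131.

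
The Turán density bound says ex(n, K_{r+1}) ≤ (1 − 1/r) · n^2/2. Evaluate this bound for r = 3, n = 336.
Turán density bound = (2/3) · 336^2/2 = 37632

Turán's theorem: ex(n, K_{r+1}) is achieved by the complete r-partite Turán graph T(n, r) with parts as balanced as possible, and is at most (1 − 1/r) · n^2/2. For r = 3, n = 336: the density bound is (2/3) · 112896/2 = 37632. Since 3 ∣ 336, the Turán graph T(336, 3) has parts of equal size 112, and its edge count e(T(336, 3)) = 37632 attains the density bound exactly.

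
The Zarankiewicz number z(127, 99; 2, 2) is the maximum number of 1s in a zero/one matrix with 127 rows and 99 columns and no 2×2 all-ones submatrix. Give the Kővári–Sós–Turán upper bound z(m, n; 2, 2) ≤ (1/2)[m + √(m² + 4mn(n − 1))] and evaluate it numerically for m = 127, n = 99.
z(127, 99; 2, 2) ≤ (1/2)[127 + √(127² + 4·127·99·98)] = (1/2)[127 + √4944745] = 1175.3391

Kővári–Sós–Turán: let r_1, ..., r_127 be the row sums and z = Σ r_i the total number of 1s. Each pair of columns can share at most one row with both entries 1 (else a 2×2 all-ones block appears), so Σ_i C(r_i, 2) ≤ C(99, 2) = 4851. By convexity Σ_i C(r_i, 2) ≥ 127·C(z/127, 2) = z(z − 127)/(2·127), giving z² − 127z − 127·99·98 ≤ 0 and hence z ≤ (1/2)[127 + √(16129 + 4·1232154)] = (1/2)[127 + √4944745] ≈ (1/2)(127 + 2223.6783) = 1175.3391.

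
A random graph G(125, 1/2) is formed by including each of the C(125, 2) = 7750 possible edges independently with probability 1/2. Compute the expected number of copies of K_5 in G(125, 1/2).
E[# K_5] = C(125, 5) · (1/2)^C(5, 2) = 234531275 / 2^10 ≈ 229034.448242

For each 5-subset S of vertices (there are C(125, 5) = 234531275 such S), let X_S = 1 if S induces a K_5 (all C(5, 2) = 10 edges present). Then P(X_S = 1) = (1/2)^10 = 1/1024. By linearity of expectation, E[# K_5] = C(125, 5) · (1/2)^10 = 234531275 / 1024 ≈ 229034.448242.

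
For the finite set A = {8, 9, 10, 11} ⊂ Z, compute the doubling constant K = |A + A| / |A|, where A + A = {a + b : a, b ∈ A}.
K = |A + A| / |A| = 7/4

Enumerate A + A = {a + b : a, b ∈ A}. With |A| = 4, there are |A|^2 = 16 ordered sum pairs; collecting distinct values, A + A = {16, 17, 18, 19, 20, 21, 22}, so |A + A| = 7. Thus K = 7/4. Here |A + A| = 2|A| − 1 = 7, the minimum possible — so K = 7/4 is minimal, which holds iff A is an arithmetic progression.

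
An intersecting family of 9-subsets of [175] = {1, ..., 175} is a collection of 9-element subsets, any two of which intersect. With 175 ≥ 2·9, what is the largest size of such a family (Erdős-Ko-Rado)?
max |F| = C(174, 8) = 17699490469791

Erdős-Ko-Rado (1961): when n ≥ 2k, max |F| = C(n−1, k−1). The bound is attained by the star {A : i ∈ A} for any fixed i ∈ [n]. Here C(175−1, 9−1) = C(174, 8) = 17699490469791.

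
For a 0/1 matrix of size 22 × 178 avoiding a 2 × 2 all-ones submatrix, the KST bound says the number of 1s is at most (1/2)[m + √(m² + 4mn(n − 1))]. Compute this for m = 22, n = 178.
z(22, 178; 2, 2) ≤ (1/2)[22 + √(22² + 4·22·178·177)] = (1/2)[22 + √2773012] = 843.6182

Kővári–Sós–Turán: let r_1, ..., r_22 be the row sums and z = Σ r_i the total number of 1s. Each pair of columns can share at most one row with both entries 1 (else a 2×2 all-ones block appears), so Σ_i C(r_i, 2) ≤ C(178, 2) = 15753. By convexity Σ_i C(r_i, 2) ≥ 22·C(z/22, 2) = z(z − 22)/(2·22), giving z² − 22z − 22·178·177 ≤ 0 and hence z ≤ (1/2)[22 + √(484 + 4·693132)] = (1/2)[22 + √2773012] ≈ (1/2)(22 + 1665.2363) = 843.6182.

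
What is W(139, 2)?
W(139, 2) = 139 + 1 = 140

A 2-term AP is any pair of integers, so a monochromatic 2-AP exists iff some colour is used at least twice. With 139 colours, the colouring i ↦ i on {1, ..., 139} uses each colour once, avoiding any monochromatic pair, so W(139, 2) > 139. For {1, ..., 140}, pigeonhole forces two integers of the same colour, which form a monochromatic 2-AP. Hence W(139, 2) = 140.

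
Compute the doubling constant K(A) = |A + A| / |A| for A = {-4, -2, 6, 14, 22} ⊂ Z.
K = |A + A| / |A| = 12/5

Enumerate A + A = {a + b : a, b ∈ A}. With |A| = 5, there are |A|^2 = 25 ordered sum pairs; collecting distinct values, A + A = {-8, -6, -4, 2, 4, 10, 12, 18, 20, 28, 36, 44}, so |A + A| = 12. Thus K = 12/5. For comparison, the minimum possible |A + A| over all 5-element sets is 2·5 − 1 = 9 (so min K = 9/5), attained only by arithmetic progressions.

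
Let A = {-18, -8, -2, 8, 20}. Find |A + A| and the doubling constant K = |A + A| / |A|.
K = |A + A| / |A| = 14/5

Enumerate A + A = {a + b : a, b ∈ A}. With |A| = 5, there are |A|^2 = 25 ordered sum pairs; collecting distinct values, A + A = {-36, -26, -20, -16, -10, -4, 0, 2, 6, 12, 16, 18, 28, 40}, so |A + A| = 14. Thus K = 14/5. For comparison, the minimum possible |A + A| over all 5-element sets is 2·5 − 1 = 9 (so min K = 9/5), attained only by arithmetic progressions.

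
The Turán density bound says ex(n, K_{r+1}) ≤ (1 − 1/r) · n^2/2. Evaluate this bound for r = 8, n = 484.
Turán density bound = (7/8) · 484^2/2 = 102487

Turán's theorem: ex(n, K_{r+1}) is achieved by the complete r-partite Turán graph T(n, r) with parts as balanced as possible, and is at most (1 − 1/r) · n^2/2. For r = 8, n = 484: the density bound is (7/8) · 234256/2 = 102487. The integer-valued extremum is e(T(484, 8)) = 102486, which is strictly less than the density bound 102487 since 8 ∤ 484 (the parts of T(484, 8) cannot all be equal).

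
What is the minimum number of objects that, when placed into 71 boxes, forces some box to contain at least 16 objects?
n = (16 − 1)·71 + 1 = 1066

By the generalised pigeonhole principle, to guarantee some box contains ≥ r objects we need more than (r − 1) · k objects total. Threshold: n = (r − 1) · k + 1. With r = 16 and k = 71: n = 15 · 71 + 1 = 1065 + 1 = 1066. For n = 1065 = 15 · 71, we can put exactly 15 objects in every box, avoiding 16 in any single one — so 1066 is tight.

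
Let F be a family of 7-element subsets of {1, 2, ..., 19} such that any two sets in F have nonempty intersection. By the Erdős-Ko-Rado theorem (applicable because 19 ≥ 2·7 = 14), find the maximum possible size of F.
max |F| = C(18, 6) = 18564

Erdős-Ko-Rado (1961): when n ≥ 2k, max |F| = C(n−1, k−1). The bound is attained by the star {A : i ∈ A} for any fixed i ∈ [n]. Here C(19−1, 7−1) = C(18, 6) = 18564.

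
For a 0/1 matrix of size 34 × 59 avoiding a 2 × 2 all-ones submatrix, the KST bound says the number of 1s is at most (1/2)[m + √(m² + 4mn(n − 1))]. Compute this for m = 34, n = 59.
z(34, 59; 2, 2) ≤ (1/2)[34 + √(34² + 4·34·59·58)] = (1/2)[34 + √466548] = 358.5216

Kővári–Sós–Turán: let r_1, ..., r_34 be the row sums and z = Σ r_i the total number of 1s. Each pair of columns can share at most one row with both entries 1 (else a 2×2 all-ones block appears), so Σ_i C(r_i, 2) ≤ C(59, 2) = 1711. By convexity Σ_i C(r_i, 2) ≥ 34·C(z/34, 2) = z(z − 34)/(2·34), giving z² − 34z − 34·59·58 ≤ 0 and hence z ≤ (1/2)[34 + √(1156 + 4·116348)] = (1/2)[34 + √466548] ≈ (1/2)(34 + 683.0432) = 358.5216.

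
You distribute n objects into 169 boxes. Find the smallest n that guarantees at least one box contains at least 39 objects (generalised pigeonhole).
n = (39 − 1)·169 + 1 = 6423

By the generalised pigeonhole principle, to guarantee some box contains ≥ r objects we need more than (r − 1) · k objects total. Threshold: n = (r − 1) · k + 1. With r = 39 and k = 169: n = 38 · 169 + 1 = 6422 + 1 = 6423. For n = 6422 = 38 · 169, we can put exactly 38 objects in every box, avoiding 39 in any single one — so 6423 is tight.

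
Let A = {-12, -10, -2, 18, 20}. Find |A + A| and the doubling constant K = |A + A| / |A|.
K = |A + A| / |A| = 14/5

Enumerate A + A = {a + b : a, b ∈ A}. With |A| = 5, there are |A|^2 = 25 ordered sum pairs; collecting distinct values, A + A = {-24, -22, -20, -14, -12, -4, 6, 8, 10, 16, 18, 36, 38, 40}, so |A + A| = 14. Thus K = 14/5. For comparison, the minimum possible |A + A| over all 5-element sets is 2·5 − 1 = 9 (so min K = 9/5), attained only by arithmetic progressions.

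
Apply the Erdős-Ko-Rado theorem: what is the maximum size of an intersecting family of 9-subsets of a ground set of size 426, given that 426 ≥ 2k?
max |F| = C(425, 8) = 24706360410663525

The Erdős-Ko-Rado theorem states: for n ≥ 2k, an intersecting family of k-subsets of an n-element set has size at most C(n − 1, k − 1), with equality for 'star' families {A ⊆ [n] : |A| = k, i ∈ A} (fix an element i). For n = 426, k = 9: C(425, 8) = 24706360410663525.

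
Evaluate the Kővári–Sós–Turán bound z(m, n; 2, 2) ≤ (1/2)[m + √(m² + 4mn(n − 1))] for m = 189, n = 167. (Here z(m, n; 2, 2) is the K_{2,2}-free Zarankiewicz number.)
z(189, 167; 2, 2) ≤ (1/2)[189 + √(189² + 4·189·167·166)] = (1/2)[189 + √20993553] = 2385.4361

Kővári–Sós–Turán: let r_1, ..., r_189 be the row sums and z = Σ r_i the total number of 1s. Each pair of columns can share at most one row with both entries 1 (else a 2×2 all-ones block appears), so Σ_i C(r_i, 2) ≤ C(167, 2) = 13861. By convexity Σ_i C(r_i, 2) ≥ 189·C(z/189, 2) = z(z − 189)/(2·189), giving z² − 189z − 189·167·166 ≤ 0 and hence z ≤ (1/2)[189 + √(35721 + 4·5239458)] = (1/2)[189 + √20993553] ≈ (1/2)(189 + 4581.8722) = 2385.4361.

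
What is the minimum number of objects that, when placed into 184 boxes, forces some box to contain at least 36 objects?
n = (36 − 1)·184 + 1 = 6441

By the generalised pigeonhole principle, to guarantee some box contains ≥ r objects we need more than (r − 1) · k objects total. Threshold: n = (r − 1) · k + 1. With r = 36 and k = 184: n = 35 · 184 + 1 = 6440 + 1 = 6441. For n = 6440 = 35 · 184, we can put exactly 35 objects in every box, avoiding 36 in any single one — so 6441 is tight.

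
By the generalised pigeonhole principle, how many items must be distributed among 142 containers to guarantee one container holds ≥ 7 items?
n = (7 − 1)·142 + 1 = 853

By the generalised pigeonhole principle, to guarantee some box contains ≥ r objects we need more than (r − 1) · k objects total. Threshold: n = (r − 1) · k + 1. With r = 7 and k = 142: n = 6 · 142 + 1 = 852 + 1 = 853. For n = 852 = 6 · 142, we can put exactly 6 objects in every box, avoiding 7 in any single one — so 853 is tight.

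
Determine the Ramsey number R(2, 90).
R(2, 90) = 90

R(2, k) = k for all k ≥ 2: in a 2-colouring of K_k, either some edge is red (a red K_2) or all edges are blue (a blue K_k). And K_{89} coloured all-blue has no blue K_90, so R(2, 90) > 89. Hence R(2, 90) = 90.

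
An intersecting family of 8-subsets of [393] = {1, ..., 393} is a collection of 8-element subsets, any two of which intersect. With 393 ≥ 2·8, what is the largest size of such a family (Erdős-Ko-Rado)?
max |F| = C(392, 7) = 267409290432648

Erdős-Ko-Rado (1961): when n ≥ 2k, max |F| = C(n−1, k−1). The bound is attained by the star {A : i ∈ A} for any fixed i ∈ [n]. Here C(393−1, 8−1) = C(392, 7) = 267409290432648.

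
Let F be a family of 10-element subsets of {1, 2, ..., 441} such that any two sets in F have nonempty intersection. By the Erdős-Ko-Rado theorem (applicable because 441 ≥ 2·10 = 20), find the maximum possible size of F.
max |F| = C(440, 9) = 1568725045107044880

Erdős-Ko-Rado (1961): when n ≥ 2k, max |F| = C(n−1, k−1). The bound is attained by the star {A : i ∈ A} for any fixed i ∈ [n]. Here C(441−1, 10−1) = C(440, 9) = 1568725045107044880.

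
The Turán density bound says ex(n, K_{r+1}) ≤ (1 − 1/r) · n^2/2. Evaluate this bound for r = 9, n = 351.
Turán density bound = (8/9) · 351^2/2 = 54756

Turán's theorem: ex(n, K_{r+1}) is achieved by the complete r-partite Turán graph T(n, r) with parts as balanced as possible, and is at most (1 − 1/r) · n^2/2. For r = 9, n = 351: the density bound is (8/9) · 123201/2 = 54756. Since 9 ∣ 351, the Turán graph T(351, 9) has parts of equal size 39, and its edge count e(T(351, 9)) = 54756 attains the density bound exactly.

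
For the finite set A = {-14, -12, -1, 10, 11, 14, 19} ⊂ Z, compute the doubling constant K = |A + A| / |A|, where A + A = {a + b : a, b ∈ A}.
K = |A + A| / |A| = 27/7

Enumerate A + A = {a + b : a, b ∈ A}. With |A| = 7, there are |A|^2 = 49 ordered sum pairs; collecting distinct values, A + A = {-28, -26, -24, -15, -13, -4, -3, -2, -1, 0, 2, 5, 7, 9, 10, 13, 18, 20, 21, 22, 24, 25, 28, 29, 30, 33, 38}, so |A + A| = 27. Thus K = 27/7. For comparison, the minimum possible |A + A| over all 7-element sets is 2·7 − 1 = 13 (so min K = 13/7), attained only by arithmetic progressions.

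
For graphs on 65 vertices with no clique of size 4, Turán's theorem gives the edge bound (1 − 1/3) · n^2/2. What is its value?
Turán density bound = (2/3) · 65^2/2 = 4225/3 ≈ 1408.3333

Turán's theorem: ex(n, K_{r+1}) is achieved by the complete r-partite Turán graph T(n, r) with parts as balanced as possible, and is at most (1 − 1/r) · n^2/2. For r = 3, n = 65: the density bound is (2/3) · 4225/2 = 4225/3 ≈ 1408.3333. The integer-valued extremum is e(T(65, 3)) = 1408, which is strictly less than the density bound 4225/3 since 3 ∤ 65 (the parts of T(65, 3) cannot all be equal).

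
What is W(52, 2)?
W(52, 2) = 52 + 1 = 53

A 2-term AP is any pair of integers, so a monochromatic 2-AP exists iff some colour is used at least twice. With 52 colours, the colouring i ↦ i on {1, ..., 52} uses each colour once, avoiding any monochromatic pair, so W(52, 2) > 52. For {1, ..., 53}, pigeonhole forces two integers of the same colour, which form a monochromatic 2-AP. Hence W(52, 2) = 53.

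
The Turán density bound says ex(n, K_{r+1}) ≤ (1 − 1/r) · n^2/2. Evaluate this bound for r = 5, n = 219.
Turán density bound = (4/5) · 219^2/2 = 95922/5 ≈ 19184.4

Turán's theorem: ex(n, K_{r+1}) is achieved by the complete r-partite Turán graph T(n, r) with parts as balanced as possible, and is at most (1 − 1/r) · n^2/2. For r = 5, n = 219: the density bound is (4/5) · 47961/2 = 95922/5 ≈ 19184.4. The integer-valued extremum is e(T(219, 5)) = 19184, which is strictly less than the density bound 95922/5 since 5 ∤ 219 (the parts of T(219, 5) cannot all be equal).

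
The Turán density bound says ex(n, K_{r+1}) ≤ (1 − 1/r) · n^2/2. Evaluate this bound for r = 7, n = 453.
Turán density bound = (6/7) · 453^2/2 = 615627/7 ≈ 87946.7143

Turán's theorem: ex(n, K_{r+1}) is achieved by the complete r-partite Turán graph T(n, r) with parts as balanced as possible, and is at most (1 − 1/r) · n^2/2. For r = 7, n = 453: the density bound is (6/7) · 205209/2 = 615627/7 ≈ 87946.7143. The integer-valued extremum is e(T(453, 7)) = 87946, which is strictly less than the density bound 615627/7 since 7 ∤ 453 (the parts of T(453, 7) cannot all be equal).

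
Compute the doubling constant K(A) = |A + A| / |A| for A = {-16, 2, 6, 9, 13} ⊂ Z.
K = |A + A| / |A| = 14/5

Enumerate A + A = {a + b : a, b ∈ A}. With |A| = 5, there are |A|^2 = 25 ordered sum pairs; collecting distinct values, A + A = {-32, -14, -10, -7, -3, 4, 8, 11, 12, 15, 18, 19, 22, 26}, so |A + A| = 14. Thus K = 14/5. For comparison, the minimum possible |A + A| over all 5-element sets is 2·5 − 1 = 9 (so min K = 9/5), attained only by arithmetic progressions.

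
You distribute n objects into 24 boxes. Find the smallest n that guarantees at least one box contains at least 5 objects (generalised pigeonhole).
n = (5 − 1)·24 + 1 = 97

By the generalised pigeonhole principle, to guarantee some box contains ≥ r objects we need more than (r − 1) · k objects total. Threshold: n = (r − 1) · k + 1. With r = 5 and k = 24: n = 4 · 24 + 1 = 96 + 1 = 97. For n = 96 = 4 · 24, we can put exactly 4 objects in every box, avoiding 5 in any single one — so 97 is tight.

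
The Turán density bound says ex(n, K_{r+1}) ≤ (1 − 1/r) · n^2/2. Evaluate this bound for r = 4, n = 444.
Turán density bound = (3/4) · 444^2/2 = 73926

Turán's theorem: ex(n, K_{r+1}) is achieved by the complete r-partite Turán graph T(n, r) with parts as balanced as possible, and is at most (1 − 1/r) · n^2/2. For r = 4, n = 444: the density bound is (3/4) · 197136/2 = 73926. Since 4 ∣ 444, the Turán graph T(444, 4) has parts of equal size 111, and its edge count e(T(444, 4)) = 73926 attains the density bound exactly.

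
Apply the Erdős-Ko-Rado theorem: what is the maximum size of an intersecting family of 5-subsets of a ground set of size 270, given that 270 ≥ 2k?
max |F| = C(269, 4) = 213338251

Erdős-Ko-Rado (1961): when n ≥ 2k, max |F| = C(n−1, k−1). The bound is attained by the star {A : i ∈ A} for any fixed i ∈ [n]. Here C(270−1, 5−1) = C(269, 4) = 213338251.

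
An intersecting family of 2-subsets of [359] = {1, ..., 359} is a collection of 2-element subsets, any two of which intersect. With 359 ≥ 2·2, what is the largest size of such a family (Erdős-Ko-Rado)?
max |F| = C(358, 1) = 358

The Erdős-Ko-Rado theorem states: for n ≥ 2k, an intersecting family of k-subsets of an n-element set has size at most C(n − 1, k − 1), with equality for 'star' families {A ⊆ [n] : |A| = k, i ∈ A} (fix an element i). For n = 359, k = 2: C(358, 1) = 358.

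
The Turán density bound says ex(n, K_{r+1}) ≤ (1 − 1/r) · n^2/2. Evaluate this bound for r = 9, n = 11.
Turán density bound = (8/9) · 11^2/2 = 484/9 ≈ 53.7778

Turán's theorem: ex(n, K_{r+1}) is achieved by the complete r-partite Turán graph T(n, r) with parts as balanced as possible, and is at most (1 − 1/r) · n^2/2. For r = 9, n = 11: the density bound is (8/9) · 121/2 = 484/9 ≈ 53.7778. The integer-valued extremum is e(T(11, 9)) = 53, which is strictly less than the density bound 484/9 since 9 ∤ 11 (the parts of T(11, 9) cannot all be equal).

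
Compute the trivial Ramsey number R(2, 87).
R(2, 87) = 87

R(2, k) = k for all k ≥ 2: in a 2-colouring of K_k, either some edge is red (a red K_2) or all edges are blue (a blue K_k). And K_{86} coloured all-blue has no blue K_87, so R(2, 87) > 86. Hence R(2, 87) = 87.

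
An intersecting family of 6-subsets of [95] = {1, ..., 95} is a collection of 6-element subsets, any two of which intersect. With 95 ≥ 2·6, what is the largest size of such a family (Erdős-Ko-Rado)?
max |F| = C(94, 5) = 54891018

Erdős-Ko-Rado (1961): when n ≥ 2k, max |F| = C(n−1, k−1). The bound is attained by the star {A : i ∈ A} for any fixed i ∈ [n]. Here C(95−1, 6−1) = C(94, 5) = 54891018.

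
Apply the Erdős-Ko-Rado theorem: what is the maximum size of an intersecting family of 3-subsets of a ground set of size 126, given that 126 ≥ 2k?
max |F| = C(125, 2) = 7750

Erdős-Ko-Rado (1961): when n ≥ 2k, max |F| = C(n−1, k−1). The bound is attained by the star {A : i ∈ A} for any fixed i ∈ [n]. Here C(126−1, 3−1) = C(125, 2) = 7750.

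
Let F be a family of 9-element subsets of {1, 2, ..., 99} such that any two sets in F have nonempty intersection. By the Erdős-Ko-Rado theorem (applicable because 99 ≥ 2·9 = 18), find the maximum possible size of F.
max |F| = C(98, 8) = 157366449604

Erdős-Ko-Rado (1961): when n ≥ 2k, max |F| = C(n−1, k−1). The bound is attained by the star {A : i ∈ A} for any fixed i ∈ [n]. Here C(99−1, 9−1) = C(98, 8) = 157366449604.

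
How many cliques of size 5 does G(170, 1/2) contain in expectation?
E[# K_5] = C(170, 5) · (1/2)^C(5, 2) = 1115034284 / 2^10 = 278758571/256 ≈ 1088900.667969

For each 5-subset S of vertices (there are C(170, 5) = 1115034284 such S), let X_S = 1 if S induces a K_5 (all C(5, 2) = 10 edges present). Then P(X_S = 1) = (1/2)^10 = 1/1024. By linearity of expectation, E[# K_5] = C(170, 5) · (1/2)^10 = 1115034284 / 1024 = 278758571/256 ≈ 1088900.667969.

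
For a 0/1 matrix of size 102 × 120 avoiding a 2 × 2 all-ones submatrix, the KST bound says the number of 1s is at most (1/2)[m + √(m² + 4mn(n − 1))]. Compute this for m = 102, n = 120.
z(102, 120; 2, 2) ≤ (1/2)[102 + √(102² + 4·102·120·119)] = (1/2)[102 + √5836644] = 1258.9574

Kővári–Sós–Turán: let r_1, ..., r_102 be the row sums and z = Σ r_i the total number of 1s. Each pair of columns can share at most one row with both entries 1 (else a 2×2 all-ones block appears), so Σ_i C(r_i, 2) ≤ C(120, 2) = 7140. By convexity Σ_i C(r_i, 2) ≥ 102·C(z/102, 2) = z(z − 102)/(2·102), giving z² − 102z − 102·120·119 ≤ 0 and hence z ≤ (1/2)[102 + √(10404 + 4·1456560)] = (1/2)[102 + √5836644] ≈ (1/2)(102 + 2415.9147) = 1258.9574.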